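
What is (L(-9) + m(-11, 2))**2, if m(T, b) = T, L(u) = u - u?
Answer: 121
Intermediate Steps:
L(u) = 0
(L(-9) + m(-11, 2))**2 = (0 - 11)**2 = (-11)**2 = 121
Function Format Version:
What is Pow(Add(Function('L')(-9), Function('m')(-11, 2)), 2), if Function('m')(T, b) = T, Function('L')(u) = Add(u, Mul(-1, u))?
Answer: 121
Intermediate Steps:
Function('L')(u) = 0
Pow(Add(Function('L')(-9), Function('m')(-11, 2)), 2) = Pow(Add(0, -11), 2) = Pow(-11, 2) = 121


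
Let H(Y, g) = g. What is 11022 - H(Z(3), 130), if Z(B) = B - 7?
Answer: 10892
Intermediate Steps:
Z(B) = -7 + B
11022 - H(Z(3), 130) = 11022 - 1*130 = 11022 - 130 = 10892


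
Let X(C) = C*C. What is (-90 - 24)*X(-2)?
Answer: -456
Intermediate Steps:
X(C) = C²
(-90 - 24)*X(-2) = (-90 - 24)*(-2)² = -114*4 = -456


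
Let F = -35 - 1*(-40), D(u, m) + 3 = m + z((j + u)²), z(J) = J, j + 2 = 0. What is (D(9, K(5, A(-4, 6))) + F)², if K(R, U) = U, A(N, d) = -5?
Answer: 2116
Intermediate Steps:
j = -2 (j = -2 + 0 = -2)
D(u, m) = -3 + m + (-2 + u)² (D(u, m) = -3 + (m + (-2 + u)²) = -3 + m + (-2 + u)²)
F = 5 (F = -35 + 40 = 5)
(D(9, K(5, A(-4, 6))) + F)² = ((-3 - 5 + (-2 + 9)²) + 5)² = ((-3 - 5 + 7²) + 5)² = ((-3 - 5 + 49) + 5)² = (41 + 5)² = 46² = 2116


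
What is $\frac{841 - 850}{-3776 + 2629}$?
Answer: $\frac{9}{1147} \approx 0.0078465$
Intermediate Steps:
$\frac{841 - 850}{-3776 + 2629} = - \frac{9}{-1147} = \left(-9\right) \left(- \frac{1}{1147}\right) = \frac{9}{1147}$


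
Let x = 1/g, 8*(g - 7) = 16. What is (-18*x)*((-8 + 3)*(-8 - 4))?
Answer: -120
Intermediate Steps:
g = 9 (g = 7 + (⅛)*16 = 7 + 2 = 9)
x = ⅑ (x = 1/9 = ⅑ ≈ 0.11111)
(-18*x)*((-8 + 3)*(-8 - 4)) = (-18*⅑)*((-8 + 3)*(-8 - 4)) = -(-10)*(-12) = -2*60 = -120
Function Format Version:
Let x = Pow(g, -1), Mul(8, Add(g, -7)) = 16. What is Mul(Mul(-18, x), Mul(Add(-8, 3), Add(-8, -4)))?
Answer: -120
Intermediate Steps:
g = 9 (g = Add(7, Mul(Rational(1, 8), 16)) = Add(7, 2) = 9)
x = Rational(1, 9) (x = Pow(9, -1) = Rational(1, 9) ≈ 0.11111)
Mul(Mul(-18, x), Mul(Add(-8, 3), Add(-8, -4))) = Mul(Mul(-18, Rational(1, 9)), Mul(Add(-8, 3), Add(-8, -4))) = Mul(-2, Mul(-5, -12)) = Mul(-2, 60) = -120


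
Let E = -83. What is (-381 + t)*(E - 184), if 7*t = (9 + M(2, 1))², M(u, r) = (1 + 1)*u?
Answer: 666966/7 ≈ 95281.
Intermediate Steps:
M(u, r) = 2*u
t = 169/7 (t = (9 + 2*2)²/7 = (9 + 4)²/7 = (⅐)*13² = (⅐)*169 = 169/7 ≈ 24.143)
(-381 + t)*(E - 184) = (-381 + 169/7)*(-83 - 184) = -2498/7*(-267) = 666966/7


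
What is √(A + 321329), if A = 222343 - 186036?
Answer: 2*√89409 ≈ 598.03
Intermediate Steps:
A = 36307
√(A + 321329) = √(36307 + 321329) = √357636 = 2*√89409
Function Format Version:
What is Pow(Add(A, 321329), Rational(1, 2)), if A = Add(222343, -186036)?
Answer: Mul(2, Pow(89409, Rational(1, 2))) ≈ 598.03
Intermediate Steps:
A = 36307
Pow(Add(A, 321329), Rational(1, 2)) = Pow(Add(36307, 321329), Rational(1, 2)) = Pow(357636, Rational(1, 2)) = Mul(2, Pow(89409, Rational(1, 2)))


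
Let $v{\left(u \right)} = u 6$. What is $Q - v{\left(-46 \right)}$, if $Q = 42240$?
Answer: $42516$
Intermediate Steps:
$v{\left(u \right)} = 6 u$
$Q - v{\left(-46 \right)} = 42240 - 6 \left(-46\right) = 42240 - -276 = 42240 + 276 = 42516$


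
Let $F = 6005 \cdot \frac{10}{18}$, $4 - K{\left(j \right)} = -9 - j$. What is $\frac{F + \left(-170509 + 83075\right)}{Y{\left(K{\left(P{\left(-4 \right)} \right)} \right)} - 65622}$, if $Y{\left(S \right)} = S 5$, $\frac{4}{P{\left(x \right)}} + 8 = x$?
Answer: $\frac{756881}{590028} \approx 1.2828$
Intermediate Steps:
$P{\left(x \right)} = \frac{4}{-8 + x}$
$K{\left(j \right)} = 13 + j$ ($K{\left(j \right)} = 4 - \left(-9 - j\right) = 4 + \left(9 + j\right) = 13 + j$)
$Y{\left(S \right)} = 5 S$
$F = \frac{30025}{9}$ ($F = 6005 \cdot 10 \cdot \frac{1}{18} = 6005 \cdot \frac{5}{9} = \frac{30025}{9} \approx 3336.1$)
$\frac{F + \left(-170509 + 83075\right)}{Y{\left(K{\left(P{\left(-4 \right)} \right)} \right)} - 65622} = \frac{\frac{30025}{9} + \left(-170509 + 83075\right)}{5 \left(13 + \frac{4}{-8 - 4}\right) - 65622} = \frac{\frac{30025}{9} - 87434}{5 \left(13 + \frac{4}{-12}\right) - 65622} = - \frac{756881}{9 \left(5 \left(13 + 4 \left(- \frac{1}{12}\right)\right) - 65622\right)} = - \frac{756881}{9 \left(5 \left(13 - \frac{1}{3}\right) - 65622\right)} = - \frac{756881}{9 \left(5 \cdot \frac{38}{3} - 65622\right)} = - \frac{756881}{9 \left(\frac{190}{3} - 65622\right)} = - \frac{756881}{9 \left(- \frac{196676}{3}\right)} = \left(- \frac{756881}{9}\right) \left(- \frac{3}{196676}\right) = \frac{756881}{590028}$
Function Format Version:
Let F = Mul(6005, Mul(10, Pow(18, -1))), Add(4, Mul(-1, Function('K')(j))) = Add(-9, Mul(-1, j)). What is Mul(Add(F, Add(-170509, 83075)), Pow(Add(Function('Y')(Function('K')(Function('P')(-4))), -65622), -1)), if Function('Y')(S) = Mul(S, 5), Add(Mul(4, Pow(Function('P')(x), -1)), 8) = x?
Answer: Rational(756881, 590028) ≈ 1.2828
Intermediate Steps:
Function('P')(x) = Mul(4, Pow(Add(-8, x), -1))
Function('K')(j) = Add(13, j) (Function('K')(j) = Add(4, Mul(-1, Add(-9, Mul(-1, j)))) = Add(4, Add(9, j)) = Add(13, j))
Function('Y')(S) = Mul(5, S)
F = Rational(30025, 9) (F = Mul(6005, Mul(10, Rational(1, 18))) = Mul(6005, Rational(5, 9)) = Rational(30025, 9) ≈ 3336.1)
Mul(Add(F, Add(-170509, 83075)), Pow(Add(Function('Y')(Function('K')(Function('P')(-4))), -65622), -1)) = Mul(Add(Rational(30025, 9), Add(-170509, 83075)), Pow(Add(Mul(5, Add(13, Mul(4, Pow(Add(-8, -4), -1)))), -65622), -1)) = Mul(Add(Rational(30025, 9), -87434), Pow(Add(Mul(5, Add(13, Mul(4, Pow(-12, -1)))), -65622), -1)) = Mul(Rational(-756881, 9), Pow(Add(Mul(5, Add(13, Mul(4, Rational(-1, 12)))), -65622), -1)) = Mul(Rational(-756881, 9), Pow(Add(Mul(5, Add(13, Rational(-1, 3))), -65622), -1)) = Mul(Rational(-756881, 9), Pow(Add(Mul(5, Rational(38, 3)), -65622), -1)) = Mul(Rational(-756881, 9), Pow(Add(Rational(190, 3), -65622), -1)) = Mul(Rational(-756881, 9), Pow(Rational(-196676, 3), -1)) = Mul(Rational(-756881, 9), Rational(-3, 196676)) = Rational(756881, 590028)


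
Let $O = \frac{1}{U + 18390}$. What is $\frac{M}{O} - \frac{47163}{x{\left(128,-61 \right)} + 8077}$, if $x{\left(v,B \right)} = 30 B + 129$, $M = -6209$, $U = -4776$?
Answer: $- \frac{538959029739}{6376} \approx -8.4529 \cdot 10^{7}$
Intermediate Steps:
$x{\left(v,B \right)} = 129 + 30 B$
$O = \frac{1}{13614}$ ($O = \frac{1}{-4776 + 18390} = \frac{1}{13614} \approx 7.3454 \cdot 10^{-5}$)
$\frac{M}{O} - \frac{47163}{x{\left(128,-61 \right)} + 8077} = - 6209 \frac{1}{\frac{1}{13614}} - \frac{47163}{\left(129 + 30 \left(-61\right)\right) + 8077} = \left(-6209\right) 13614 - \frac{47163}{\left(129 - 1830\right) + 8077} = -84529326 - \frac{47163}{-1701 + 8077} = -84529326 - \frac{47163}{6376} = - \frac{538959029739}{6376}$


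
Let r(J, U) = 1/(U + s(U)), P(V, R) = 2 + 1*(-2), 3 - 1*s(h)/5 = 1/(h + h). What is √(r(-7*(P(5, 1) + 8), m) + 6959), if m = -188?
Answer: √363464990383/7227 ≈ 83.421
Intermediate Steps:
s(h) = 15 - 5/(2*h) (s(h) = 15 - 5/(h + h) = 15 - 5*1/(2*h) = 15 - 5/(2*h))
P(V, R) = 0 (P(V, R) = 2 - 2 = 0)
r(J, U) = 1/(15 + U - 5/(2*U)) (r(J, U) = 1/(U + (15 - 5/(2*U))) = 1/(15 + U - 5/(2*U)))
√(r(-7*(P(5, 1) + 8), m) + 6959) = √(2*(-188)/(-5 + 2*(-188)² + 30*(-188)) + 6959) = √(2*(-188)/(-5 + 2*35344 - 5640) + 6959) = √(2*(-188)/(-5 + 70688 - 5640) + 6959) = √(2*(-188)/65043 + 6959) = √(2*(-188)*(1/65043) + 6959) = √(-376/65043 + 6959) = √(452633861/65043) = √363464990383/7227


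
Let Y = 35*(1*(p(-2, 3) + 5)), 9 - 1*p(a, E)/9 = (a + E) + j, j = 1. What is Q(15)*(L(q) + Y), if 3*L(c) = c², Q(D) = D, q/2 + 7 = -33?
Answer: 67700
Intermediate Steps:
q = -80 (q = -14 + 2*(-33) = -14 - 66 = -80)
L(c) = c²/3
p(a, E) = 72 - 9*E - 9*a (p(a, E) = 81 - 9*((a + E) + 1) = 81 - 9*((E + a) + 1) = 81 - 9*(1 + E + a) = 81 + (-9 - 9*E - 9*a) = 72 - 9*E - 9*a)
Y = 2380 (Y = 35*(1*((72 - 9*3 - 9*(-2)) + 5)) = 35*(1*((72 - 27 + 18) + 5)) = 35*(1*(63 + 5)) = 35*(1*68) = 35*68 = 2380)
Q(15)*(L(q) + Y) = 15*((⅓)*(-80)² + 2380) = 15*((⅓)*6400 + 2380) = 15*(6400/3 + 2380) = 15*(13540/3) = 67700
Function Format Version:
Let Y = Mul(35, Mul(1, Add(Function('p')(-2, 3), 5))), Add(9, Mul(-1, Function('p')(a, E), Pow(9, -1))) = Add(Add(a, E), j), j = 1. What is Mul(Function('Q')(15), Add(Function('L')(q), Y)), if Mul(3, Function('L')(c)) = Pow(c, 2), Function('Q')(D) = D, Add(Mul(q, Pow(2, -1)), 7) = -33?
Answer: 67700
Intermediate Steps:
q = -80 (q = Add(-14, Mul(2, -33)) = Add(-14, -66) = -80)
Function('L')(c) = Mul(Rational(1, 3), Pow(c, 2))
Function('p')(a, E) = Add(72, Mul(-9, E), Mul(-9, a)) (Function('p')(a, E) = Add(81, Mul(-9, Add(Add(a, E), 1))) = Add(81, Mul(-9, Add(Add(E, a), 1))) = Add(81, Mul(-9, Add(1, E, a))) = Add(81, Add(-9, Mul(-9, E), Mul(-9, a))) = Add(72, Mul(-9, E), Mul(-9, a)))
Y = 2380 (Y = Mul(35, Mul(1, Add(Add(72, Mul(-9, 3), Mul(-9, -2)), 5))) = Mul(35, Mul(1, Add(Add(72, -27, 18), 5))) = Mul(35, Mul(1, Add(63, 5))) = Mul(35, Mul(1, 68)) = Mul(35, 68) = 2380)
Mul(Function('Q')(15), Add(Function('L')(q), Y)) = Mul(15, Add(Mul(Rational(1, 3), Pow(-80, 2)), 2380)) = Mul(15, Add(Mul(Rational(1, 3), 6400), 2380)) = Mul(15, Add(Rational(6400, 3), 2380)) = Mul(15, Rational(13540, 3)) = 67700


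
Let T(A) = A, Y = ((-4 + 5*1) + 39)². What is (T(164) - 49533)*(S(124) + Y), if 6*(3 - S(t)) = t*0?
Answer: -79138507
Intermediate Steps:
Y = 1600 (Y = ((-4 + 5) + 39)² = (1 + 39)² = 40² = 1600)
S(t) = 3 (S(t) = 3 - t*0/6 = 3 - ⅙*0 = 3 + 0 = 3)
(T(164) - 49533)*(S(124) + Y) = (164 - 49533)*(3 + 1600) = -49369*1603 = -79138507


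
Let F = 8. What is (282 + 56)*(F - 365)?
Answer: -120666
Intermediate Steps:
(282 + 56)*(F - 365) = (282 + 56)*(8 - 365) = 338*(-357) = -120666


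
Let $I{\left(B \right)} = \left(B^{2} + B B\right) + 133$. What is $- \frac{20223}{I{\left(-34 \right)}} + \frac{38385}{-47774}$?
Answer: $- \frac{353328309}{38935810} \approx -9.0746$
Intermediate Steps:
$I{\left(B \right)} = 133 + 2 B^{2}$ ($I{\left(B \right)} = \left(B^{2} + B^{2}\right) + 133 = 2 B^{2} + 133 = 133 + 2 B^{2}$)
$- \frac{20223}{I{\left(-34 \right)}} + \frac{38385}{-47774} = - \frac{20223}{133 + 2 \left(-34\right)^{2}} + \frac{38385}{-47774} = - \frac{20223}{133 + 2 \cdot 1156} + 38385 \left(- \frac{1}{47774}\right) = - \frac{20223}{133 + 2312} - \frac{38385}{47774} = - \frac{20223}{2445} - \frac{38385}{47774} = \left(-20223\right) \frac{1}{2445} - \frac{38385}{47774} = - \frac{6741}{815} - \frac{38385}{47774} = - \frac{353328309}{38935810}$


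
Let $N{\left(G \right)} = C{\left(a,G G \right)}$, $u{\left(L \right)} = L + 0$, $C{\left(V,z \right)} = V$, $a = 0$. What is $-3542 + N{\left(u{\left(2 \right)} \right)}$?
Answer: $-3542$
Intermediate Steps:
$u{\left(L \right)} = L$
$N{\left(G \right)} = 0$
$-3542 + N{\left(u{\left(2 \right)} \right)} = -3542 + 0 = -3542$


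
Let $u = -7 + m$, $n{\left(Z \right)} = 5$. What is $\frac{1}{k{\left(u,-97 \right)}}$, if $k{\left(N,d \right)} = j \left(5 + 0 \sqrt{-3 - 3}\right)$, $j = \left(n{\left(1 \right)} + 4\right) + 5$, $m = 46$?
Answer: $\frac{1}{70} \approx 0.014286$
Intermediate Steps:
$j = 14$ ($j = \left(5 + 4\right) + 5 = 9 + 5 = 14$)
$u = 39$ ($u = -7 + 46 = 39$)
$k{\left(N,d \right)} = 70$ ($k{\left(N,d \right)} = 14 \left(5 + 0 \sqrt{-3 - 3}\right) = 14 \left(5 + 0 \sqrt{-6}\right) = 14 \left(5 + 0 i \sqrt{6}\right) = 14 \left(5 + 0\right) = 14 \cdot 5 = 70$)
$\frac{1}{k{\left(u,-97 \right)}} = \frac{1}{70}$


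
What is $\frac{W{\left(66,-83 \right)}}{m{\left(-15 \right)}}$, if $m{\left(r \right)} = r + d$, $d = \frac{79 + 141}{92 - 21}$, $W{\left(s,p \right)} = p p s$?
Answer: $- \frac{32281854}{845} \approx -38203.0$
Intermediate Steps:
$W{\left(s,p \right)} = s p^{2}$ ($W{\left(s,p \right)} = p^{2} s = s p^{2}$)
$d = \frac{220}{71} \approx 3.0986$
$m{\left(r \right)} = \frac{220}{71} + r$ ($m{\left(r \right)} = r + \frac{220}{71} = \frac{220}{71} + r$)
$\frac{W{\left(66,-83 \right)}}{m{\left(-15 \right)}} = \frac{66 \left(-83\right)^{2}}{\frac{220}{71} - 15} = \frac{66 \cdot 6889}{- \frac{845}{71}} = 454674 \left(- \frac{71}{845}\right) = - \frac{32281854}{845}$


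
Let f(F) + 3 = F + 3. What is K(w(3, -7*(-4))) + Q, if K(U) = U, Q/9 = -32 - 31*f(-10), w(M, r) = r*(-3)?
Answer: 2418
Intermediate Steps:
f(F) = F (f(F) = -3 + (F + 3) = -3 + (3 + F) = F)
w(M, r) = -3*r
Q = 2502 (Q = 9*(-32 - 31*(-10)) = 9*(-32 + 310) = 9*278 = 2502)
K(w(3, -7*(-4))) + Q = -(-21)*(-4) + 2502 = -3*28 + 2502 = -84 + 2502 = 2418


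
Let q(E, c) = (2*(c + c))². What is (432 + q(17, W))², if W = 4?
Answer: 473344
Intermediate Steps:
q(E, c) = 16*c² (q(E, c) = (2*(2*c))² = (4*c)² = 16*c²)
(432 + q(17, W))² = (432 + 16*4²)² = (432 + 16*16)² = (432 + 256)² = 688² = 473344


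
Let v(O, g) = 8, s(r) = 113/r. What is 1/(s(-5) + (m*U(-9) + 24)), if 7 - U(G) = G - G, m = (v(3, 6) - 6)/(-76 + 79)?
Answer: 15/91 ≈ 0.16484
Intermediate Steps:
m = ⅔ (m = (8 - 6)/(-76 + 79) = 2/3 = 2*(⅓) = ⅔ ≈ 0.66667)
U(G) = 7 (U(G) = 7 - (G - G) = 7 - 1*0 = 7 + 0 = 7)
1/(s(-5) + (m*U(-9) + 24)) = 1/(113/(-5) + ((⅔)*7 + 24)) = 1/(113*(-⅕) + (14/3 + 24)) = 1/(-113/5 + 86/3) = 1/(91/15) = 15/91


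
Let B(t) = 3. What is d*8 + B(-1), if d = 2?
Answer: 19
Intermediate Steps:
d*8 + B(-1) = 2*8 + 3 = 16 + 3 = 19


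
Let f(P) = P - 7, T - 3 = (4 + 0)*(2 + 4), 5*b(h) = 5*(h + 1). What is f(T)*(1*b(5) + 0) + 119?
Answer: 239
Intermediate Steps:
b(h) = 1 + h (b(h) = (5*(h + 1))/5 = (5*(1 + h))/5 = (5 + 5*h)/5 = 1 + h)
T = 27 (T = 3 + (4 + 0)*(2 + 4) = 3 + 4*6 = 3 + 24 = 27)
f(P) = -7 + P
f(T)*(1*b(5) + 0) + 119 = (-7 + 27)*(1*(1 + 5) + 0) + 119 = 20*(1*6 + 0) + 119 = 20*(6 + 0) + 119 = 20*6 + 119 = 120 + 119 = 239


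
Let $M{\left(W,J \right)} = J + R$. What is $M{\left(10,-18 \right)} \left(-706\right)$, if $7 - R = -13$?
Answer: $-1412$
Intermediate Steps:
$R = 20$ ($R = 7 - -13 = 7 + 13 = 20$)
$M{\left(W,J \right)} = 20 + J$ ($M{\left(W,J \right)} = J + 20 = 20 + J$)
$M{\left(10,-18 \right)} \left(-706\right) = \left(20 - 18\right) \left(-706\right) = 2 \left(-706\right) = -1412$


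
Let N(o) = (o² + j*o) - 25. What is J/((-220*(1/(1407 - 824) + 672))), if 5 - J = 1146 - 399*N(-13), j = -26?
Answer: -10132381/7835540 ≈ -1.2931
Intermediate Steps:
N(o) = -25 + o² - 26*o (N(o) = (o² - 26*o) - 25 = -25 + o² - 26*o)
J = 191177 (J = 5 - (1146 - 399*(-25 + (-13)² - 26*(-13))) = 5 - (1146 - 399*(-25 + 169 + 338)) = 5 - (1146 - 399*482) = 5 - (1146 - 192318) = 5 - 1*(-191172) = 5 + 191172 = 191177)
J/((-220*(1/(1407 - 824) + 672))) = 191177/((-220*(1/(1407 - 824) + 672))) = 191177/((-220*(1/583 + 672))) = 191177/((-220*391777/583)) = 191177/(-7835540/53) = 191177*(-53/7835540) = -10132381/7835540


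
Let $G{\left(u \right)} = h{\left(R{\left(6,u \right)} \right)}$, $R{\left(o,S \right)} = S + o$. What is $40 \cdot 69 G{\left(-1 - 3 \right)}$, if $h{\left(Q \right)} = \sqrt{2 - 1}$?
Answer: $2760$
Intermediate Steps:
$h{\left(Q \right)} = 1$ ($h{\left(Q \right)} = \sqrt{1} = 1$)
$G{\left(u \right)} = 1$
$40 \cdot 69 G{\left(-1 - 3 \right)} = 40 \cdot 69 \cdot 1 = 2760 \cdot 1 = 2760$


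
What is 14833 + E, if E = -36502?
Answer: -21669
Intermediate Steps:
14833 + E = 14833 - 36502 = -21669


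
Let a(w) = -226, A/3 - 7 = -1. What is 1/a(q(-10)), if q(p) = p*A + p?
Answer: -1/226 ≈ -0.0044248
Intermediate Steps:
A = 18 (A = 21 + 3*(-1) = 21 - 3 = 18)
q(p) = 19*p (q(p) = p*18 + p = 18*p + p = 19*p)
1/a(q(-10)) = 1/(-226) = -1/226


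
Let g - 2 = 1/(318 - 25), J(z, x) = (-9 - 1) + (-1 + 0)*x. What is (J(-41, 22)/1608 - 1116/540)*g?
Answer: -410313/98155 ≈ -4.1803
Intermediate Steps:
J(z, x) = -10 - x
g = 587/293 (g = 2 + 1/(318 - 25) = 2 + 1/293 = 587/293 ≈ 2.0034)
(J(-41, 22)/1608 - 1116/540)*g = ((-10 - 1*22)/1608 - 1116/540)*(587/293) = ((-10 - 22)*(1/1608) - 1116*1/540)*(587/293) = (-32*1/1608 - 31/15)*(587/293) = (-4/201 - 31/15)*(587/293) = -699/335*587/293 = -410313/98155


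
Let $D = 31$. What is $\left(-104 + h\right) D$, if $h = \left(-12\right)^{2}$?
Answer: $1240$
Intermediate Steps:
$h = 144$
$\left(-104 + h\right) D = \left(-104 + 144\right) 31 = 40 \cdot 31 = 1240$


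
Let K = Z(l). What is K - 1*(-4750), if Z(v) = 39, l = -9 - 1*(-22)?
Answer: 4789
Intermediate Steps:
l = 13 (l = -9 + 22 = 13)
K = 39
K - 1*(-4750) = 39 - 1*(-4750) = 39 + 4750 = 4789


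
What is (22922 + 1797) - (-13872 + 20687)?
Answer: 17904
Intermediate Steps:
(22922 + 1797) - (-13872 + 20687) = 24719 - 1*6815 = 24719 - 6815 = 17904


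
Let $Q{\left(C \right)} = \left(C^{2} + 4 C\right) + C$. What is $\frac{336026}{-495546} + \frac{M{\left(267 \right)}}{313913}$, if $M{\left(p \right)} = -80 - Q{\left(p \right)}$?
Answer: $- \frac{70755553061}{77779165749} \approx -0.9097$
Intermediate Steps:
$Q{\left(C \right)} = C^{2} + 5 C$
$M{\left(p \right)} = -80 - p \left(5 + p\right)$
$\frac{336026}{-495546} + \frac{M{\left(267 \right)}}{313913} = \frac{336026}{-495546} + \frac{-80 - 267 \left(5 + 267\right)}{313913} = 336026 \left(- \frac{1}{495546}\right) + \left(-80 - 267 \cdot 272\right) \frac{1}{313913} = - \frac{168013}{247773} + \left(-80 - 72624\right) \frac{1}{313913} = - \frac{168013}{247773} - \frac{72704}{313913} = - \frac{70755553061}{77779165749}$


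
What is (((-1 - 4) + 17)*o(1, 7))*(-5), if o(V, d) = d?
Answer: -420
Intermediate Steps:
(((-1 - 4) + 17)*o(1, 7))*(-5) = (((-1 - 4) + 17)*7)*(-5) = ((-5 + 17)*7)*(-5) = (12*7)*(-5) = 84*(-5) = -420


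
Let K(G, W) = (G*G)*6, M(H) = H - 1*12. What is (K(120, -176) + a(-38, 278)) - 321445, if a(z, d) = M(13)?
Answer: -235044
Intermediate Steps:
M(H) = -12 + H (M(H) = H - 12 = -12 + H)
a(z, d) = 1 (a(z, d) = -12 + 13 = 1)
K(G, W) = 6*G**2 (K(G, W) = G**2*6 = 6*G**2)
(K(120, -176) + a(-38, 278)) - 321445 = (6*120**2 + 1) - 321445 = (6*14400 + 1) - 321445 = (86400 + 1) - 321445 = 86401 - 321445 = -235044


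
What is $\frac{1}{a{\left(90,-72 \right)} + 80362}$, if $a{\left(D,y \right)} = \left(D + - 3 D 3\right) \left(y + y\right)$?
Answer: $\frac{1}{184042} \approx 5.4335 \cdot 10^{-6}$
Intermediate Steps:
$a{\left(D,y \right)} = - 16 D y$ ($a{\left(D,y \right)} = \left(D - 9 D\right) 2 y = - 8 D 2 y = - 16 D y$)
$\frac{1}{a{\left(90,-72 \right)} + 80362} = \frac{1}{\left(-16\right) 90 \left(-72\right) + 80362} = \frac{1}{103680 + 80362} = \frac{1}{184042}$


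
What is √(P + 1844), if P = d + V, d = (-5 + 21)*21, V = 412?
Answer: 36*√2 ≈ 50.912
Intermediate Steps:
d = 336 (d = 16*21 = 336)
P = 748 (P = 336 + 412 = 748)
√(P + 1844) = √(748 + 1844) = √2592 = 36*√2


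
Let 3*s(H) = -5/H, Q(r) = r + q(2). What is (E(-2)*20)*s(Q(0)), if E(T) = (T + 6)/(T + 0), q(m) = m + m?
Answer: 50/3 ≈ 16.667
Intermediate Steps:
q(m) = 2*m
E(T) = (6 + T)/T
Q(r) = 4 + r (Q(r) = r + 2*2 = r + 4 = 4 + r)
s(H) = -5/(3*H) (s(H) = (-5/H)/3 = -5/(3*H))
(E(-2)*20)*s(Q(0)) = (((6 - 2)/(-2))*20)*(-5/(3*(4 + 0))) = (-½*4*20)*(-5/3/4) = (-2*20)*(-5/3*¼) = -40*(-5/12) = 50/3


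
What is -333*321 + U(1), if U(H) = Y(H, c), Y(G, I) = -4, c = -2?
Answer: -106897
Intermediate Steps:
U(H) = -4
-333*321 + U(1) = -333*321 - 4 = -106893 - 4 = -106897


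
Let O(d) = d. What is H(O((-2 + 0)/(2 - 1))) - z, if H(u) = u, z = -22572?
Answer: 22570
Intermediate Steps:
H(O((-2 + 0)/(2 - 1))) - z = (-2 + 0)/(2 - 1) - 1*(-22572) = -2/1 + 22572 = -2*1 + 22572 = -2 + 22572 = 22570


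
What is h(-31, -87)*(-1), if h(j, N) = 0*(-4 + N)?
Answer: 0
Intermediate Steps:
h(j, N) = 0
h(-31, -87)*(-1) = 0*(-1) = 0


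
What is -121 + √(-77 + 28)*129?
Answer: -121 + 903*I ≈ -121.0 + 903.0*I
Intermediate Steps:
-121 + √(-77 + 28)*129 = -121 + √(-49)*129 = -121 + (7*I)*129 = -121 + 903*I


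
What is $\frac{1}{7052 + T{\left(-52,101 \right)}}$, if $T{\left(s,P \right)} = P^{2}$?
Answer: $\frac{1}{17253} \approx 5.7961 \cdot 10^{-5}$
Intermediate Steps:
$\frac{1}{7052 + T{\left(-52,101 \right)}} = \frac{1}{7052 + 101^{2}} = \frac{1}{7052 + 10201} = \frac{1}{17253}$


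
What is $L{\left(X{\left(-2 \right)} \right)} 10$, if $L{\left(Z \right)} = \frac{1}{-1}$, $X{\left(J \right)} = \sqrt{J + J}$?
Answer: $-10$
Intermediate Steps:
$X{\left(J \right)} = \sqrt{2} \sqrt{J}$ ($X{\left(J \right)} = \sqrt{2 J} = \sqrt{2} \sqrt{J}$)
$L{\left(Z \right)} = -1$
$L{\left(X{\left(-2 \right)} \right)} 10 = \left(-1\right) 10 = -10$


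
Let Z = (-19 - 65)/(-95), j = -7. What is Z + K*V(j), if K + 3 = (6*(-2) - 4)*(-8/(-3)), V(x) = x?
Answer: 91357/285 ≈ 320.55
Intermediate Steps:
Z = 84/95 (Z = -84*(-1/95) = 84/95 ≈ 0.88421)
K = -137/3 (K = -3 + (6*(-2) - 4)*(-8/(-3)) = -3 + (-12 - 4)*(-8*(-⅓)) = -3 - 16*8/3 = -3 - 128/3 = -137/3 ≈ -45.667)
Z + K*V(j) = 84/95 - 137/3*(-7) = 84/95 + 959/3 = 91357/285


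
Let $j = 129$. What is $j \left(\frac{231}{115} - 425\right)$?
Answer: $- \frac{6275076}{115} \approx -54566.0$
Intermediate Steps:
$j \left(\frac{231}{115} - 425\right) = 129 \left(\frac{231}{115} - 425\right) = 129 \left(- \frac{48644}{115}\right) = - \frac{6275076}{115}$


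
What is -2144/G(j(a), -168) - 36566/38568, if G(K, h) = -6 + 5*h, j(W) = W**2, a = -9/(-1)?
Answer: 4312913/2719044 ≈ 1.5862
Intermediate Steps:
a = 9 (a = -9*(-1) = 9)
-2144/G(j(a), -168) - 36566/38568 = -2144/(-6 + 5*(-168)) - 36566/38568 = -2144/(-6 - 840) - 36566*1/38568 = -2144/(-846) - 18283/19284 = -2144*(-1/846) - 18283/19284 = 1072/423 - 18283/19284 = 4312913/2719044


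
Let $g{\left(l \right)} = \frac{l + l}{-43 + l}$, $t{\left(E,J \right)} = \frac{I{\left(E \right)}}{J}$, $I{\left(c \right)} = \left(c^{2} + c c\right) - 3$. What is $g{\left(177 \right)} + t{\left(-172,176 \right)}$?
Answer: $\frac{3995207}{11792} \approx 338.81$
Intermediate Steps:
$I{\left(c \right)} = -3 + 2 c^{2}$ ($I{\left(c \right)} = \left(c^{2} + c^{2}\right) - 3 = 2 c^{2} - 3 = -3 + 2 c^{2}$)
$t{\left(E,J \right)} = \frac{-3 + 2 E^{2}}{J}$
$g{\left(l \right)} = \frac{2 l}{-43 + l}$
$g{\left(177 \right)} + t{\left(-172,176 \right)} = 2 \cdot 177 \frac{1}{-43 + 177} + \frac{-3 + 2 \left(-172\right)^{2}}{176} = 2 \cdot 177 \cdot \frac{1}{134} + \frac{-3 + 2 \cdot 29584}{176} = 2 \cdot 177 \cdot \frac{1}{134} + \frac{-3 + 59168}{176} = \frac{177}{67} + \frac{1}{176} \cdot 59165 = \frac{177}{67} + \frac{59165}{176} = \frac{3995207}{11792}$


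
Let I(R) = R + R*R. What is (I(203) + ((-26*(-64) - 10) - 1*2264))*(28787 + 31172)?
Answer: 2446447118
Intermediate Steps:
I(R) = R + R**2
(I(203) + ((-26*(-64) - 10) - 1*2264))*(28787 + 31172) = (203*(1 + 203) + ((-26*(-64) - 10) - 1*2264))*(28787 + 31172) = (203*204 + ((1664 - 10) - 2264))*59959 = (41412 + (1654 - 2264))*59959 = (41412 - 610)*59959 = 40802*59959 = 2446447118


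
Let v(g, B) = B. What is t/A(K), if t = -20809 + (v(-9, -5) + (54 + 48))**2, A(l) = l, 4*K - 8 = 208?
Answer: -1900/9 ≈ -211.11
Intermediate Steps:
K = 54 (K = 2 + (1/4)*208 = 2 + 52 = 54)
t = -11400 (t = -20809 + (-5 + (54 + 48))**2 = -20809 + (-5 + 102)**2 = -20809 + 97**2 = -20809 + 9409 = -11400)
t/A(K) = -11400/54 = -11400*1/54 = -1900/9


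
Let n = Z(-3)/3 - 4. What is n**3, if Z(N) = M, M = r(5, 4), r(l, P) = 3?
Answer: -27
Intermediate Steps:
M = 3
Z(N) = 3
n = -3 (n = 3/3 - 4 = 3*(1/3) - 4 = 1 - 4 = -3)
n**3 = (-3)**3 = -27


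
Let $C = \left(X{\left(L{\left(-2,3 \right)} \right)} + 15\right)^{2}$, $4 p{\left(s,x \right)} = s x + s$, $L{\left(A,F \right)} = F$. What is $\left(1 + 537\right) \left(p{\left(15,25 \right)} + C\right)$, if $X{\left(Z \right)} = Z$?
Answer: $226767$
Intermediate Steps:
$p{\left(s,x \right)} = \frac{s}{4} + \frac{s x}{4}$ ($p{\left(s,x \right)} = \frac{s x + s}{4} = \frac{s + s x}{4} = \frac{s}{4} + \frac{s x}{4}$)
$C = 324$ ($C = \left(3 + 15\right)^{2} = 18^{2} = 324$)
$\left(1 + 537\right) \left(p{\left(15,25 \right)} + C\right) = \left(1 + 537\right) \left(\frac{1}{4} \cdot 15 \left(1 + 25\right) + 324\right) = 538 \left(\frac{1}{4} \cdot 15 \cdot 26 + 324\right) = 538 \left(\frac{195}{2} + 324\right) = 538 \cdot \frac{843}{2} = 226767$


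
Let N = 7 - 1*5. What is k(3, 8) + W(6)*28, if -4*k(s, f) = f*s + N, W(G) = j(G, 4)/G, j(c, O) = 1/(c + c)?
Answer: -55/9 ≈ -6.1111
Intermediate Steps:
j(c, O) = 1/(2*c)
N = 2 (N = 7 - 5 = 2)
W(G) = 1/(2*G²) (W(G) = (1/(2*G))/G = 1/(2*G²))
k(s, f) = -½ - f*s/4 (k(s, f) = -(f*s + 2)/4 = -(2 + f*s)/4 = -½ - f*s/4)
k(3, 8) + W(6)*28 = (-½ - ¼*8*3) + ((½)/6²)*28 = (-½ - 6) + ((½)*(1/36))*28 = -13/2 + (1/72)*28 = -13/2 + 7/18 = -55/9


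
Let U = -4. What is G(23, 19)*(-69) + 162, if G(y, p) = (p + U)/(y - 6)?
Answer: 1719/17 ≈ 101.12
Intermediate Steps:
G(y, p) = (-4 + p)/(-6 + y) (G(y, p) = (p - 4)/(y - 6) = (-4 + p)/(-6 + y))
G(23, 19)*(-69) + 162 = ((-4 + 19)/(-6 + 23))*(-69) + 162 = (15/17)*(-69) + 162 = -1035/17 + 162 = 1719/17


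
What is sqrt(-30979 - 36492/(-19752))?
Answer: 3*I*sqrt(9325210542)/1646 ≈ 176.0*I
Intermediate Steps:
sqrt(-30979 - 36492/(-19752)) = sqrt(-30979 - 36492*(-1/19752)) = sqrt(-30979 + 3041/1646) = sqrt(-50988393/1646) = 3*I*sqrt(9325210542)/1646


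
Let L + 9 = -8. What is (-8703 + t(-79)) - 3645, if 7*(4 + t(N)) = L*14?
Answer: -12386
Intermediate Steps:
L = -17 (L = -9 - 8 = -17)
t(N) = -38 (t(N) = -4 + (-17*14)/7 = -4 + (⅐)*(-238) = -4 - 34 = -38)
(-8703 + t(-79)) - 3645 = (-8703 - 38) - 3645 = -8741 - 3645 = -12386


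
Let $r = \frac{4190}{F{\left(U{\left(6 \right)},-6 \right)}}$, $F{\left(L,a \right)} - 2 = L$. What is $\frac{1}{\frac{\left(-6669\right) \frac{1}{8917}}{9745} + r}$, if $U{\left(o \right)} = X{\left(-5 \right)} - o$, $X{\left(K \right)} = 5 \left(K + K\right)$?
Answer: $- \frac{2346196455}{182047645738} \approx -0.012888$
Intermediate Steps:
$X{\left(K \right)} = 10 K$ ($X{\left(K \right)} = 5 \cdot 2 K = 10 K$)
$U{\left(o \right)} = -50 - o$ ($U{\left(o \right)} = 10 \left(-5\right) - o = -50 - o$)
$F{\left(L,a \right)} = 2 + L$
$r = - \frac{2095}{27}$ ($r = \frac{4190}{2 - 56} = \frac{4190}{-54} = 4190 \left(- \frac{1}{54}\right) = - \frac{2095}{27} \approx -77.593$)
$\frac{1}{\frac{\left(-6669\right) \frac{1}{8917}}{9745} + r} = \frac{1}{\frac{\left(-6669\right) \frac{1}{8917}}{9745} - \frac{2095}{27}} = \frac{1}{\left(-6669\right) \frac{1}{8917} \cdot \frac{1}{9745} - \frac{2095}{27}} = \frac{1}{\left(- \frac{6669}{8917}\right) \frac{1}{9745} - \frac{2095}{27}} = \frac{1}{- \frac{6669}{86896165} - \frac{2095}{27}} = \frac{1}{- \frac{182047645738}{2346196455}} = - \frac{2346196455}{182047645738}$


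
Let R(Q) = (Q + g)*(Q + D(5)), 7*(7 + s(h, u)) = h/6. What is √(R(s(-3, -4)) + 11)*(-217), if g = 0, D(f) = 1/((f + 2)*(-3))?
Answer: -31*√12023/2 ≈ -1699.6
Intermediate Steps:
D(f) = 1/(-6 - 3*f) (D(f) = 1/((2 + f)*(-3)) = 1/(-6 - 3*f))
s(h, u) = -7 + h/42 (s(h, u) = -7 + (h/6)/7 = -7 + h/42)
R(Q) = Q*(-1/21 + Q) (R(Q) = (Q + 0)*(Q - 1/(6 + 3*5)) = Q*(Q - 1/(6 + 15)) = Q*(Q - 1/21) = Q*(-1/21 + Q))
√(R(s(-3, -4)) + 11)*(-217) = √((-7 + (1/42)*(-3))*(-1/21 + (-7 + (1/42)*(-3))) + 11)*(-217) = √((-7 - 1/14)*(-1/21 + (-7 - 1/14)) + 11)*(-217) = √(-99*(-1/21 - 99/14)/14 + 11)*(-217) = √(-99/14*(-299/42) + 11)*(-217) = √(9867/196 + 11)*(-217) = √(12023/196)*(-217) = (√12023/14)*(-217) = -31*√12023/2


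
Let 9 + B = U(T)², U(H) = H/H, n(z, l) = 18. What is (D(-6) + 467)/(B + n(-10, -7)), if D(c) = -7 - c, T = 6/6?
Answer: 233/5 ≈ 46.600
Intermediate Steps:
T = 1 (T = 6*(⅙) = 1)
U(H) = 1
B = -8 (B = -9 + 1² = -9 + 1 = -8)
(D(-6) + 467)/(B + n(-10, -7)) = ((-7 - 1*(-6)) + 467)/(-8 + 18) = ((-7 + 6) + 467)/10 = (-1 + 467)*(⅒) = 466*(⅒) = 233/5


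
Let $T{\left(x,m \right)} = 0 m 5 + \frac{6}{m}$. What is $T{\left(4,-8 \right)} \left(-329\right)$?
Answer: $\frac{987}{4} \approx 246.75$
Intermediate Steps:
$T{\left(x,m \right)} = \frac{6}{m}$ ($T{\left(x,m \right)} = 0 \cdot 5 + \frac{6}{m} = 0 + \frac{6}{m} = \frac{6}{m}$)
$T{\left(4,-8 \right)} \left(-329\right) = \frac{6}{-8} \left(-329\right) = 6 \left(- \frac{1}{8}\right) \left(-329\right) = \left(- \frac{3}{4}\right) \left(-329\right) = \frac{987}{4}$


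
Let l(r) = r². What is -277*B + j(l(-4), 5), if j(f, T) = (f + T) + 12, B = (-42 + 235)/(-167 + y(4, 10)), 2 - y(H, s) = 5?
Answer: 59071/170 ≈ 347.48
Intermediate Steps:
y(H, s) = -3 (y(H, s) = 2 - 1*5 = 2 - 5 = -3)
B = -193/170 (B = (-42 + 235)/(-167 - 3) = 193/(-170) = 193*(-1/170) = -193/170 ≈ -1.1353)
j(f, T) = 12 + T + f (j(f, T) = (T + f) + 12 = 12 + T + f)
-277*B + j(l(-4), 5) = -277*(-193/170) + (12 + 5 + (-4)²) = 53461/170 + (12 + 5 + 16) = 53461/170 + 33 = 59071/170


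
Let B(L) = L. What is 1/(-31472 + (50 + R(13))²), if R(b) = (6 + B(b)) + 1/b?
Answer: -169/4512364 ≈ -3.7453e-5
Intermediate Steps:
R(b) = 6 + b + 1/b (R(b) = (6 + b) + 1/b = 6 + b + 1/b)
1/(-31472 + (50 + R(13))²) = 1/(-31472 + (50 + (6 + 13 + 1/13))²) = 1/(-31472 + (50 + 248/13)²) = 1/(-31472 + (898/13)²) = 1/(-31472 + 806404/169) = 1/(-4512364/169) = -169/4512364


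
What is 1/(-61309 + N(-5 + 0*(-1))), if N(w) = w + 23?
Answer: -1/61291 ≈ -1.6316e-5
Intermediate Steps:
N(w) = 23 + w
1/(-61309 + N(-5 + 0*(-1))) = 1/(-61309 + (23 + (-5 + 0*(-1)))) = 1/(-61309 + (23 + (-5 + 0))) = 1/(-61309 + (23 - 5)) = 1/(-61309 + 18) = 1/(-61291) = -1/61291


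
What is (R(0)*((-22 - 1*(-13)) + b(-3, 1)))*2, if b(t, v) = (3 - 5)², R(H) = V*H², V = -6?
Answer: 0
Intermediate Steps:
R(H) = -6*H²
b(t, v) = 4 (b(t, v) = (-2)² = 4)
(R(0)*((-22 - 1*(-13)) + b(-3, 1)))*2 = ((-6*0²)*((-22 - 1*(-13)) + 4))*2 = ((-6*0)*((-22 + 13) + 4))*2 = (0*(-9 + 4))*2 = (0*(-5))*2 = 0*2 = 0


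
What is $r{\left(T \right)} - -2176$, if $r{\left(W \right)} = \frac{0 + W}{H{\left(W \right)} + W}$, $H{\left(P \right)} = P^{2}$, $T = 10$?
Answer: $\frac{23937}{11} \approx 2176.1$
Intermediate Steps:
$r{\left(W \right)} = \frac{W}{W + W^{2}}$ ($r{\left(W \right)} = \frac{0 + W}{W^{2} + W} = \frac{W}{W + W^{2}}$)
$r{\left(T \right)} - -2176 = \frac{1}{1 + 10} - -2176 = \frac{1}{11} + 2176 = \frac{23937}{11}$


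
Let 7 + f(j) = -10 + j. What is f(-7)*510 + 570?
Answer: -11670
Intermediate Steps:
f(j) = -17 + j (f(j) = -7 + (-10 + j) = -17 + j)
f(-7)*510 + 570 = (-17 - 7)*510 + 570 = -24*510 + 570 = -12240 + 570 = -11670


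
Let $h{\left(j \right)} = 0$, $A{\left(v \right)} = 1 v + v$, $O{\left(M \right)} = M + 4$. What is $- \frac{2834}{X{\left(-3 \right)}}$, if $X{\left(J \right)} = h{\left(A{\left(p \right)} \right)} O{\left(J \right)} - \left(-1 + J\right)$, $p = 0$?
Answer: $- \frac{1417}{2} \approx -708.5$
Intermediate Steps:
$O{\left(M \right)} = 4 + M$
$A{\left(v \right)} = 2 v$ ($A{\left(v \right)} = v + v = 2 v$)
$X{\left(J \right)} = 1 - J$ ($X{\left(J \right)} = 0 \left(4 + J\right) - \left(-1 + J\right) = 0 - \left(-1 + J\right) = 1 - J$)
$- \frac{2834}{X{\left(-3 \right)}} = - \frac{2834}{1 - -3} = - \frac{2834}{1 + 3} = - \frac{2834}{4} = \left(-2834\right) \frac{1}{4} = - \frac{1417}{2}$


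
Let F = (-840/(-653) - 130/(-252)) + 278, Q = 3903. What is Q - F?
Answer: 298109465/82278 ≈ 3623.2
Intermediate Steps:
F = 23021569/82278 (F = (-840*(-1/653) - 130*(-1/252)) + 278 = (840/653 + 65/126) + 278 = 148285/82278 + 278 = 23021569/82278 ≈ 279.80)
Q - F = 3903 - 1*23021569/82278 = 3903 - 23021569/82278 = 298109465/82278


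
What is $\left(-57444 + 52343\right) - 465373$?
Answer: $-470474$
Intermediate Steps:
$\left(-57444 + 52343\right) - 465373 = -5101 - 465373 = -470474$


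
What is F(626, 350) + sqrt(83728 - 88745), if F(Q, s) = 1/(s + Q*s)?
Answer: 1/219450 + I*sqrt(5017) ≈ 4.5568e-6 + 70.831*I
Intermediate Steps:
F(626, 350) + sqrt(83728 - 88745) = 1/(350*(1 + 626)) + sqrt(83728 - 88745) = (1/350)/627 + sqrt(-5017) = (1/350)*(1/627) + I*sqrt(5017) = 1/219450 + I*sqrt(5017)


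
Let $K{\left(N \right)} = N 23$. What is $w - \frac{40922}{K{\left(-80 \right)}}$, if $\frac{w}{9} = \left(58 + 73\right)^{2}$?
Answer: $\frac{142113541}{920} \approx 1.5447 \cdot 10^{5}$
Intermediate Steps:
$K{\left(N \right)} = 23 N$
$w = 154449$ ($w = 9 \left(58 + 73\right)^{2} = 9 \cdot 131^{2} = 9 \cdot 17161 = 154449$)
$w - \frac{40922}{K{\left(-80 \right)}} = 154449 - \frac{40922}{23 \left(-80\right)} = 154449 - \frac{40922}{-1840} = 154449 - - \frac{20461}{920} = 154449 + \frac{20461}{920} = \frac{142113541}{920}$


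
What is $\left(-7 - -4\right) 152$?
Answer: $-456$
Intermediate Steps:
$\left(-7 - -4\right) 152 = \left(-7 + 4\right) 152 = \left(-3\right) 152 = -456$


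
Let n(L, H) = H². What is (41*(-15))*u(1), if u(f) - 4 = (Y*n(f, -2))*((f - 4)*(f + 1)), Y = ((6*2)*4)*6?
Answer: 4248420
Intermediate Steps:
Y = 288 (Y = (12*4)*6 = 48*6 = 288)
u(f) = 4 + 1152*(1 + f)*(-4 + f) (u(f) = 4 + (288*(-2)²)*((f - 4)*(f + 1)) = 4 + (288*4)*((-4 + f)*(1 + f)) = 4 + 1152*((1 + f)*(-4 + f)) = 4 + 1152*(1 + f)*(-4 + f))
(41*(-15))*u(1) = (41*(-15))*(-4604 - 3456*1 + 1152*1²) = -615*(-4604 - 3456 + 1152*1) = -615*(-4604 - 3456 + 1152) = -615*(-6908) = 4248420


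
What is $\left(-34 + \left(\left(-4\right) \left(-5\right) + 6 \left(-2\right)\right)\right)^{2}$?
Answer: $676$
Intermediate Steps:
$\left(-34 + \left(\left(-4\right) \left(-5\right) + 6 \left(-2\right)\right)\right)^{2} = \left(-34 + \left(20 - 12\right)\right)^{2} = \left(-34 + 8\right)^{2} = \left(-26\right)^{2} = 676$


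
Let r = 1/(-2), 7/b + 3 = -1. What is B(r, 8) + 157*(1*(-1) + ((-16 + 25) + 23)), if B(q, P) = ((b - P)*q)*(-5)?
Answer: 38741/8 ≈ 4842.6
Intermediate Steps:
b = -7/4 (b = 7/(-3 - 1) = 7/(-4) = 7*(-¼) = -7/4 ≈ -1.7500)
r = -½ ≈ -0.50000
B(q, P) = -5*q*(-7/4 - P) (B(q, P) = ((-7/4 - P)*q)*(-5) = (q*(-7/4 - P))*(-5) = -5*q*(-7/4 - P))
B(r, 8) + 157*(1*(-1) + ((-16 + 25) + 23)) = (5/4)*(-½)*(7 + 4*8) + 157*(1*(-1) + ((-16 + 25) + 23)) = (5/4)*(-½)*(7 + 32) + 157*(-1 + (9 + 23)) = (5/4)*(-½)*39 + 157*(-1 + 32) = -195/8 + 157*31 = -195/8 + 4867 = 38741/8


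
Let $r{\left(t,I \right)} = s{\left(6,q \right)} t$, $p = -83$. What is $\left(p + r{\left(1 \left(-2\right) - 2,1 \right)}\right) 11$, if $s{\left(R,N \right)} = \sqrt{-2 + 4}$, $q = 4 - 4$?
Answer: $-913 - 44 \sqrt{2} \approx -975.23$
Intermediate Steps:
$q = 0$ ($q = 4 - 4 = 0$)
$s{\left(R,N \right)} = \sqrt{2}$
$r{\left(t,I \right)} = t \sqrt{2}$ ($r{\left(t,I \right)} = \sqrt{2} t = t \sqrt{2}$)
$\left(p + r{\left(1 \left(-2\right) - 2,1 \right)}\right) 11 = \left(-83 + \left(1 \left(-2\right) - 2\right) \sqrt{2}\right) 11 = \left(-83 + \left(-2 - 2\right) \sqrt{2}\right) 11 = \left(-83 - 4 \sqrt{2}\right) 11 = -913 - 44 \sqrt{2}$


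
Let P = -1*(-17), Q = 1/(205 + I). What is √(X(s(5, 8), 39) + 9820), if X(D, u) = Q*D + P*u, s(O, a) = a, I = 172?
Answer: √1489941323/377 ≈ 102.39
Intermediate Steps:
Q = 1/377 (Q = 1/(205 + 172) = 1/377 ≈ 0.0026525)
P = 17
X(D, u) = 17*u + D/377 (X(D, u) = D/377 + 17*u = 17*u + D/377)
√(X(s(5, 8), 39) + 9820) = √((17*39 + (1/377)*8) + 9820) = √((663 + 8/377) + 9820) = √(249959/377 + 9820) = √(3952099/377) = √1489941323/377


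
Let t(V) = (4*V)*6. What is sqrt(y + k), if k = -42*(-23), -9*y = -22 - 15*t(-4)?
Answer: 2*sqrt(1819)/3 ≈ 28.433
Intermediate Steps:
t(V) = 24*V
y = -1418/9 (y = -(-22 - 360*(-4))/9 = -(-22 - 15*(-96))/9 = -(-22 + 1440)/9 = -1/9*1418 = -1418/9 ≈ -157.56)
k = 966
sqrt(y + k) = sqrt(-1418/9 + 966) = sqrt(7276/9) = 2*sqrt(1819)/3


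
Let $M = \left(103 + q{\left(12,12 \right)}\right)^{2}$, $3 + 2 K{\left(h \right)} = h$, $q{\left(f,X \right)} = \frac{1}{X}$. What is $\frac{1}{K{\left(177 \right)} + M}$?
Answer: $\frac{144}{1542697} \approx 9.3343 \cdot 10^{-5}$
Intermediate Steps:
$K{\left(h \right)} = - \frac{3}{2} + \frac{h}{2}$
$M = \frac{1530169}{144}$ ($M = \left(103 + \frac{1}{12}\right)^{2} = \left(\frac{1237}{12}\right)^{2} = \frac{1530169}{144} \approx 10626.0$)
$\frac{1}{K{\left(177 \right)} + M} = \frac{1}{\left(- \frac{3}{2} + \frac{1}{2} \cdot 177\right) + \frac{1530169}{144}} = \frac{1}{\left(- \frac{3}{2} + \frac{177}{2}\right) + \frac{1530169}{144}} = \frac{1}{87 + \frac{1530169}{144}} = \frac{1}{\frac{1542697}{144}} = \frac{144}{1542697}$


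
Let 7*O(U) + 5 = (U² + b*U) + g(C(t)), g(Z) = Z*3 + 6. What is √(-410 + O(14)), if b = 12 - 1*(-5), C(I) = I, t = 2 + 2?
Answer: I*√16961/7 ≈ 18.605*I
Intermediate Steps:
t = 4
g(Z) = 6 + 3*Z (g(Z) = 3*Z + 6 = 6 + 3*Z)
b = 17 (b = 12 + 5 = 17)
O(U) = 13/7 + U²/7 + 17*U/7 (O(U) = -5/7 + ((U² + 17*U) + (6 + 3*4))/7 = -5/7 + ((U² + 17*U) + (6 + 12))/7 = -5/7 + ((U² + 17*U) + 18)/7 = -5/7 + (18 + U² + 17*U)/7 = -5/7 + (18/7 + U²/7 + 17*U/7) = 13/7 + U²/7 + 17*U/7)
√(-410 + O(14)) = √(-410 + (13/7 + (⅐)*14² + (17/7)*14)) = √(-410 + (13/7 + (⅐)*196 + 34)) = √(-410 + (13/7 + 28 + 34)) = √(-410 + 447/7) = √(-2423/7) = I*√16961/7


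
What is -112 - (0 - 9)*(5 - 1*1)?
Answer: -76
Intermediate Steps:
-112 - (0 - 9)*(5 - 1*1) = -112 - (-9)*(5 - 1) = -112 - (-9)*4 = -112 - 1*(-36) = -112 + 36 = -76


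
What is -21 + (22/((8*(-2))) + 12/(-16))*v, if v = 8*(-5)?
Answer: 64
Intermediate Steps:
v = -40
-21 + (22/((8*(-2))) + 12/(-16))*v = -21 + (22/((8*(-2))) + 12/(-16))*(-40) = -21 + (22/(-16) + 12*(-1/16))*(-40) = -21 + (22*(-1/16) - 3/4)*(-40) = -21 + (-11/8 - 3/4)*(-40) = -21 - 17/8*(-40) = -21 + 85 = 64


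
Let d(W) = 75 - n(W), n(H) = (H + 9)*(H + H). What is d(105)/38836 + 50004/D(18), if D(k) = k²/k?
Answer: 107862543/38836 ≈ 2777.4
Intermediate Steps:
n(H) = 2*H*(9 + H) (n(H) = (9 + H)*(2*H) = 2*H*(9 + H))
d(W) = 75 - 2*W*(9 + W)
D(k) = k
d(105)/38836 + 50004/D(18) = (75 - 2*105*(9 + 105))/38836 + 50004/18 = (75 - 2*105*114)*(1/38836) + 50004*(1/18) = (75 - 23940)*(1/38836) + 2778 = -23865*1/38836 + 2778 = -23865/38836 + 2778 = 107862543/38836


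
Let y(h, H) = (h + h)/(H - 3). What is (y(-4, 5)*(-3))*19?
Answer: 228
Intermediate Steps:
y(h, H) = 2*h/(-3 + H) (y(h, H) = (2*h)/(-3 + H) = 2*h/(-3 + H))
(y(-4, 5)*(-3))*19 = ((2*(-4)/(-3 + 5))*(-3))*19 = ((2*(-4)/2)*(-3))*19 = ((2*(-4)*(½))*(-3))*19 = -4*(-3)*19 = 12*19 = 228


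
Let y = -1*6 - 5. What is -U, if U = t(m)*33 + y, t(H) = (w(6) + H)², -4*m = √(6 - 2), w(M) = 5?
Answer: -2629/4 ≈ -657.25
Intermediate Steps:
y = -11 (y = -6 - 5 = -11)
m = -½ (m = -√(6 - 2)/4 = -√4/4 = -¼*2 = -½ ≈ -0.50000)
t(H) = (5 + H)²
U = 2629/4 (U = (5 - ½)²*33 - 11 = (9/2)²*33 - 11 = (81/4)*33 - 11 = 2673/4 - 11 = 2629/4 ≈ 657.25)
-U = -1*2629/4 = -2629/4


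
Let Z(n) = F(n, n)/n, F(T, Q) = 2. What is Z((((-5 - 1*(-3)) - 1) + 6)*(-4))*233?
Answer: -233/6 ≈ -38.833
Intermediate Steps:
Z(n) = 2/n
Z((((-5 - 1*(-3)) - 1) + 6)*(-4))*233 = (2/(((((-5 - 1*(-3)) - 1) + 6)*(-4))))*233 = (2/(((((-5 + 3) - 1) + 6)*(-4))))*233 = (2/((((-2 - 1) + 6)*(-4))))*233 = (2/(((-3 + 6)*(-4))))*233 = (2/((3*(-4))))*233 = (2/(-12))*233 = (2*(-1/12))*233 = -⅙*233 = -233/6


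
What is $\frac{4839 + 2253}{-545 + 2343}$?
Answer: $\frac{3546}{899} \approx 3.9444$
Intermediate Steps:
$\frac{4839 + 2253}{-545 + 2343} = \frac{7092}{1798} = 7092 \cdot \frac{1}{1798} = \frac{3546}{899}$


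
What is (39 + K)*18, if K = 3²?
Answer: 864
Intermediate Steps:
K = 9
(39 + K)*18 = (39 + 9)*18 = 48*18 = 864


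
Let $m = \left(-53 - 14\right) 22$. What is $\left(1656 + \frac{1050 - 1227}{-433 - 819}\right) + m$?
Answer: $\frac{228041}{1252} \approx 182.14$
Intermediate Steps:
$m = -1474$ ($m = \left(-67\right) 22 = -1474$)
$\left(1656 + \frac{1050 - 1227}{-433 - 819}\right) + m = \left(1656 + \frac{1050 - 1227}{-433 - 819}\right) - 1474 = \left(1656 - \frac{177}{-1252}\right) - 1474 = \left(1656 - - \frac{177}{1252}\right) - 1474 = \left(1656 + \frac{177}{1252}\right) - 1474 = \frac{2073489}{1252} - 1474 = \frac{228041}{1252}$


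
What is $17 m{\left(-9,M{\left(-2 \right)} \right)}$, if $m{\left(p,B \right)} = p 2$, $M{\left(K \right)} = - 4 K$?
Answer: $-306$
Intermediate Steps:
$m{\left(p,B \right)} = 2 p$
$17 m{\left(-9,M{\left(-2 \right)} \right)} = 17 \cdot 2 \left(-9\right) = 17 \left(-18\right) = -306$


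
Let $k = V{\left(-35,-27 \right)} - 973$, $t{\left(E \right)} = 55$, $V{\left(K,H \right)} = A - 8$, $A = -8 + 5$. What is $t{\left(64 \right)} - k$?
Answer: $1039$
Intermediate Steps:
$A = -3$
$V{\left(K,H \right)} = -11$ ($V{\left(K,H \right)} = -3 - 8 = -11$)
$k = -984$ ($k = -11 - 973 = -984$)
$t{\left(64 \right)} - k = 55 - -984 = 55 + 984 = 1039$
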